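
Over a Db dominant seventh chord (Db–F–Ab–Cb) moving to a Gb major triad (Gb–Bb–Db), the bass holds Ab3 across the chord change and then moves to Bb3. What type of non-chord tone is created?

Ab3 is a retardation.

The harmony at that moment is Gb major triad (Gb, Bb, Db); Ab3 is not a chord tone.
It is held over (the same pitch as the preceding Ab3) and left by step up to Bb3.
Held over from the previous chord and resolving up by step — a retardation.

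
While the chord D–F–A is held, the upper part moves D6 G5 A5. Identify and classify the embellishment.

The harmony at that moment is D minor triad (D, F, A); G5 is not a chord tone.
It is approached by leap down from D6 and left by step up to A5.
Leap in, step out — an appoggiatura.

G5 is an appoggiatura.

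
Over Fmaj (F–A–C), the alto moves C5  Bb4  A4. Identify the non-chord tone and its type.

Bb4 is a passing tone.

The harmony at that moment is F major triad (F, A, C); Bb4 is not a chord tone.
It is approached by step down from C5 and left by step down to A4.
Step in, step out in the same direction — a passing tone.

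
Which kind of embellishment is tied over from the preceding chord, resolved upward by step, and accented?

Retardation.

Approach: by preparation — the pitch is first a chord tone, then held (tied or repeated) while the harmony changes under it. Departure: up by step. Metric position: strong.
A prepared dissonance that resolves upward by step — a retardation. (The same figure resolving downward would be a suspension.)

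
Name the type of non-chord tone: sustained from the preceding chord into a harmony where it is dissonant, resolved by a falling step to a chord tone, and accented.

Approach: by preparation — the pitch is first a chord tone, then held (tied or repeated) while the harmony changes under it. Departure: down by step. Metric position: strong.
A prepared dissonance that resolves downward by step — a suspension. (The same figure resolving upward would be a retardation.)

Suspension.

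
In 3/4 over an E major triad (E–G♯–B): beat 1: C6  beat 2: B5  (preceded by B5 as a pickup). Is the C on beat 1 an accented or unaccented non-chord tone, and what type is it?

Accented neighbor tone.

The harmony at that moment is E major triad (E, G♯, B); C6 is not a chord tone.
It is approached by step up from B5 and left by step down to B5.
Step away and step back to the same note — a neighbor tone (upper neighbor).
It falls on the downbeat, so it is accented.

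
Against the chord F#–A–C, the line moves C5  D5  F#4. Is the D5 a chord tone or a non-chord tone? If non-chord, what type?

Non-chord tone — an escape tone.

The harmony at that moment is F# diminished triad (F#, A, C); D5 is not a chord tone.
It is approached by step up from C5 and left by leap down to F#4.
Step in, leap out — an escape tone.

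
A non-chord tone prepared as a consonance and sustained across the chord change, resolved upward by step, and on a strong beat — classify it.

Retardation.

Approach: by preparation — the pitch is first a chord tone, then held (tied or repeated) while the harmony changes under it. Departure: up by step. Metric position: strong.
A prepared dissonance that resolves upward by step — a retardation. (The same figure resolving downward would be a suspension.)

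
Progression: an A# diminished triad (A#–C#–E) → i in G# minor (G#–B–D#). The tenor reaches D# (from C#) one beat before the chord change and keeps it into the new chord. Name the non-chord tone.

The harmony at that moment is A# diminished triad (A#, C#, E); D# is not a chord tone.
It is approached by step up from C# and then sustained as the same pitch into the next harmony.
Arriving early and becoming a chord tone when the harmony changes — an anticipation.

D# is an anticipation.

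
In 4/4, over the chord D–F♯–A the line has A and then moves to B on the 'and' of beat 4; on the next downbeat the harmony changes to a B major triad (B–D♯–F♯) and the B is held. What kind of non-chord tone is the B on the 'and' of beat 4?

The harmony at that moment is D major triad (D, F♯, A); B is not a chord tone.
It is approached by step up from A and then sustained as the same pitch into the next harmony.
Arriving early and becoming a chord tone when the harmony changes — an anticipation.

Anticipation.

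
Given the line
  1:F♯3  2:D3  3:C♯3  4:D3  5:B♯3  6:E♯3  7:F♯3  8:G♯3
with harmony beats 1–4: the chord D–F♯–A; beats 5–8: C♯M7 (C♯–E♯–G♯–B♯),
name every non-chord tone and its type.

The harmony at that moment is D major triad (D, F♯, A); C♯3 is not a chord tone.
It is approached by step down from D3 and left by step up to D3.
Step away and step back to the same note — a neighbor tone (lower neighbor).
The harmony at that moment is C♯ major seventh chord (C♯, E♯, G♯, B♯); F♯3 is not a chord tone.
It is approached by step up from E♯3 and left by step up to G♯3.
Step in, step out in the same direction — a passing tone.

C♯3 (beat 3) — neighbor tone; F♯3 (beat 7) — passing tone.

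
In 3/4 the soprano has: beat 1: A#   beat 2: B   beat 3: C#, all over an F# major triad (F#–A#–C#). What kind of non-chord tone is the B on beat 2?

Passing tone.

The harmony at that moment is F# major triad (F#, A#, C#); B is not a chord tone.
It is approached by step up from A# and left by step up to C#.
Step in, step out in the same direction — a passing tone.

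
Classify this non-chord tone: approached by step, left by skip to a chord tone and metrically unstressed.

Escape tone.

Approach: by step. Departure: by leap. Metric position: weak.
Step in, leap out, from a weak position — an escape tone (échappée). (It is the mirror image of the appoggiatura, which leaps in and steps out on a strong beat.)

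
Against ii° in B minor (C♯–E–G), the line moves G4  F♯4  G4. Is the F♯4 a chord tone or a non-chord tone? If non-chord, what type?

The harmony at that moment is C♯ diminished triad (C♯, E, G); F♯4 is not a chord tone.
It is approached by step down from G4 and left by step up to G4.
Step away and step back to the same note — a neighbor tone (lower neighbor).

Non-chord tone — a neighbor tone.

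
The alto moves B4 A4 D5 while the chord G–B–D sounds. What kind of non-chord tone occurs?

A4 is an escape tone.

The harmony at that moment is G major triad (G, B, D); A4 is not a chord tone.
It is approached by step down from B4 and left by leap up to D5.
Step in, leap out — an escape tone.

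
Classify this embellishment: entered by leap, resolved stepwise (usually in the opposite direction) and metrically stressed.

Approach: by leap. Departure: by step. Metric position: strong.
Leap in, step out, in a metrically strong position — an appoggiatura. (It is the mirror image of the escape tone, which steps in and leaps out from a weak position.)

Appoggiatura.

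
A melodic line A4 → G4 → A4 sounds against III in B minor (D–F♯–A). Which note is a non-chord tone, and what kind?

G4 is a neighbor tone.

The harmony at that moment is D major triad (D, F♯, A); G4 is not a chord tone.
It is approached by step down from A4 and left by step up to A4.
Step away and step back to the same note — a neighbor tone (lower neighbor).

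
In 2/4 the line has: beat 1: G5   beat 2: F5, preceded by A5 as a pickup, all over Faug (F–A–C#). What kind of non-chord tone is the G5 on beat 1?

The harmony at that moment is F augmented triad (F, A, C#); G5 is not a chord tone.
It is approached by step down from A5 and left by step down to F5.
Step in, step out in the same direction — a passing tone.

Passing tone.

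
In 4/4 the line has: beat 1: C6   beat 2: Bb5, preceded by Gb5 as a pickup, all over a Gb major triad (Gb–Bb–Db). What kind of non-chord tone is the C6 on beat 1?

The harmony at that moment is Gb major triad (Gb, Bb, Db); C6 is not a chord tone.
It is approached by leap up from Gb5 and left by step down to Bb5.
Leap in, step out, metrically accented — an appoggiatura.

Appoggiatura.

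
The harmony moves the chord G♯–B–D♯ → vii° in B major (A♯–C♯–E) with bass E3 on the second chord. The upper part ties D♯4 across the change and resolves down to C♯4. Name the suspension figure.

At the second chord the bass is E3. The suspended D♯4 lies a seventh above the bass; after resolving down by step to C♯4, the interval above the bass becomes a sixth.
Suspension figures are named by those two intervals: 7–6.

7–6 suspension.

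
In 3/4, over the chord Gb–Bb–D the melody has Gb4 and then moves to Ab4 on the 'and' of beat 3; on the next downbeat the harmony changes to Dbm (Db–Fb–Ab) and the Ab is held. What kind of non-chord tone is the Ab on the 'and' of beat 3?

The harmony at that moment is Gb augmented triad (Gb, Bb, D); Ab4 is not a chord tone.
It is approached by step up from Gb4 and then sustained as the same pitch into the next harmony.
Arriving early and becoming a chord tone when the harmony changes — an anticipation.

Anticipation.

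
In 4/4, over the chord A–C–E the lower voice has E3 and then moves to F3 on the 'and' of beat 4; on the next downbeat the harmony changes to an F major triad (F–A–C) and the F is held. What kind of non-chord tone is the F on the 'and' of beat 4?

Anticipation.

The harmony at that moment is A minor triad (A, C, E); F3 is not a chord tone.
It is approached by step up from E3 and then sustained as the same pitch into the next harmony.
Arriving early and becoming a chord tone when the harmony changes — an anticipation.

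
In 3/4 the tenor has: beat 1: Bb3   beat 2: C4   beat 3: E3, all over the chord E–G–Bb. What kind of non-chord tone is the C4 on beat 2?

Escape tone.

The harmony at that moment is E diminished triad (E, G, Bb); C4 is not a chord tone.
It is approached by step up from Bb3 and left by leap down to E3.
Step in, leap out, on a weak beat — an escape tone.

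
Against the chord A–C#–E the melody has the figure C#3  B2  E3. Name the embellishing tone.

B2 is an escape tone.

The harmony at that moment is A major triad (A, C#, E); B2 is not a chord tone.
It is approached by step down from C#3 and left by leap up to E3.
Step in, leap out — an escape tone.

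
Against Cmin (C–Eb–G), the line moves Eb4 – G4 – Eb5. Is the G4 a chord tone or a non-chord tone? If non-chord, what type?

C minor triad contains C, Eb, G; G is the fifth, so it is a chord tone.

Chord tone (the fifth of C minor triad).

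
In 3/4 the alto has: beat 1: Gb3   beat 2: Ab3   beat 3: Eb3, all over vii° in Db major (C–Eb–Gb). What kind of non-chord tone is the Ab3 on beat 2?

The harmony at that moment is C diminished triad (C, Eb, Gb); Ab3 is not a chord tone.
It is approached by step up from Gb3 and left by leap down to Eb3.
Step in, leap out, on a weak beat — an escape tone.

Escape tone.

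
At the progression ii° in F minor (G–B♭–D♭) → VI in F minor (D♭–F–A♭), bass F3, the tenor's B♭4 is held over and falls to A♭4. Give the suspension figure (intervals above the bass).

4–3 suspension.

At the second chord the bass is F3. The suspended B♭4 lies a fourth above the bass; after resolving down by step to A♭4, the interval above the bass becomes a third.
Suspension figures are named by those two intervals: 4–3.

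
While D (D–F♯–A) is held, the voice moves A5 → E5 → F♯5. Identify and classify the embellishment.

E5 is an appoggiatura.

The harmony at that moment is D major triad (D, F♯, A); E5 is not a chord tone.
It is approached by leap down from A5 and left by step up to F♯5.
Leap in, step out — an appoggiatura.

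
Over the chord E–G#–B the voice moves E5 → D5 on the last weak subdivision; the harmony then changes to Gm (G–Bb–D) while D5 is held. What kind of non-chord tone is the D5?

D5 is an anticipation.

The harmony at that moment is E major triad (E, G#, B); D5 is not a chord tone.
It is approached by step down from E5 and then sustained as the same pitch into the next harmony.
Arriving early and becoming a chord tone when the harmony changes — an anticipation.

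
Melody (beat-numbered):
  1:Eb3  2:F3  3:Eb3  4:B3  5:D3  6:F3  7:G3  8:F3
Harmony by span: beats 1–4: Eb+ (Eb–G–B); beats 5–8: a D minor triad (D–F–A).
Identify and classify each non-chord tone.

The harmony at that moment is Eb augmented triad (Eb, G, B); F3 is not a chord tone.
It is approached by step up from Eb3 and left by step down to Eb3.
Step away and step back to the same note — a neighbor tone (upper neighbor).
The harmony at that moment is D minor triad (D, F, A); G3 is not a chord tone.
It is approached by step up from F3 and left by step down to F3.
Step away and step back to the same note — a neighbor tone (upper neighbor).

F3 (beat 2) — neighbor tone; G3 (beat 7) — neighbor tone.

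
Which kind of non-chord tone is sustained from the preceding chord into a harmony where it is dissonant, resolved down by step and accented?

Approach: by preparation — the pitch is first a chord tone, then held (tied or repeated) while the harmony changes under it. Departure: down by step. Metric position: strong.
A prepared dissonance that resolves downward by step — a suspension. (The same figure resolving upward would be a retardation.)

Suspension.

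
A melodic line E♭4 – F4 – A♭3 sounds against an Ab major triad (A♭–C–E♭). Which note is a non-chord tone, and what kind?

The harmony at that moment is A♭ major triad (A♭, C, E♭); F4 is not a chord tone.
It is approached by step up from E♭4 and left by leap down to A♭3.
Step in, leap out — an escape tone.

F4 is an escape tone.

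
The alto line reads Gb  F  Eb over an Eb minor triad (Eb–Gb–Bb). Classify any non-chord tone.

F is a passing tone.

The harmony at that moment is Eb minor triad (Eb, Gb, Bb); F is not a chord tone.
It is approached by step down from Gb and left by step down to Eb.
Step in, step out in the same direction — a passing tone.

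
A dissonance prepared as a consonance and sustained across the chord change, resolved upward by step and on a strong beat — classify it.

Retardation.

Approach: by preparation — the pitch is first a chord tone, then held (tied or repeated) while the harmony changes under it. Departure: up by step. Metric position: strong.
A prepared dissonance that resolves upward by step — a retardation. (The same figure resolving downward would be a suspension.)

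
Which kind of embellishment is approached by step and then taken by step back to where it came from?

Approach: by step. Departure: by step in the opposite direction, back to the starting pitch.
Stepwise on both sides but reversing to return to the same chord tone — a neighbor tone. (Had it continued onward in the same direction it would be a passing tone instead.)

Neighbor tone.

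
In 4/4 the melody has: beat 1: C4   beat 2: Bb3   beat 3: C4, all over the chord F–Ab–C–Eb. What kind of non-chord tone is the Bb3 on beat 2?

The harmony at that moment is F minor seventh chord (F, Ab, C, Eb); Bb3 is not a chord tone.
It is approached by step down from C4 and left by step up to C4.
Step away and step back to the same note — a neighbor tone (lower neighbor).

Lower neighbor tone.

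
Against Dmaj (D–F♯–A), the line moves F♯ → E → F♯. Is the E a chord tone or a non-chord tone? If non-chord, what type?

Non-chord tone — a neighbor tone.

The harmony at that moment is D major triad (D, F♯, A); E is not a chord tone.
It is approached by step down from F♯ and left by step up to F♯.
Step away and step back to the same note — a neighbor tone (lower neighbor).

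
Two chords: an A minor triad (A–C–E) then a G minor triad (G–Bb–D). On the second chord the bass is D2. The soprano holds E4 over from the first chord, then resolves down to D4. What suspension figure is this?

At the second chord the bass is D2. The suspended E4 lies a ninth above the bass; after resolving down by step to D4, the interval above the bass becomes an octave.
Suspension figures are named by those two intervals: 9–8.

9–8 suspension.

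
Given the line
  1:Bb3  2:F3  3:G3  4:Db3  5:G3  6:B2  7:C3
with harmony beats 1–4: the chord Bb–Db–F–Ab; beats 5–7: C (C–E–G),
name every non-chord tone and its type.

The harmony at that moment is Bb minor seventh chord (Bb, Db, F, Ab); G3 is not a chord tone.
It is approached by step up from F3 and left by leap down to Db3.
Step in, leap out — an escape tone.
The harmony at that moment is C major triad (C, E, G); B2 is not a chord tone.
It is approached by leap down from G3 and left by step up to C3.
Leap in, step out — an appoggiatura.

G3 (beat 3) — escape tone; B2 (beat 6) — appoggiatura.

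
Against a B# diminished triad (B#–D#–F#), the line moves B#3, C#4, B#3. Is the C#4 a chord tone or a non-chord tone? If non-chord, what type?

Non-chord tone — a neighbor tone.

The harmony at that moment is B# diminished triad (B#, D#, F#); C#4 is not a chord tone.
It is approached by step up from B#3 and left by step down to B#3.
Step away and step back to the same note — a neighbor tone (upper neighbor).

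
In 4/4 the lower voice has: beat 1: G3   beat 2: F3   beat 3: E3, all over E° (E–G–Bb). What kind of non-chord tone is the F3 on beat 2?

The harmony at that moment is E diminished triad (E, G, Bb); F3 is not a chord tone.
It is approached by step down from G3 and left by step down to E3.
Step in, step out in the same direction — a passing tone.

Passing tone.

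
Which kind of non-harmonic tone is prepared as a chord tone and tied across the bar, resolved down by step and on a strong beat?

Approach: by preparation — the pitch is first a chord tone, then held (tied or repeated) while the harmony changes under it. Departure: down by step. Metric position: strong.
A prepared dissonance that resolves downward by step — a suspension. (The same figure resolving upward would be a retardation.)

Suspension.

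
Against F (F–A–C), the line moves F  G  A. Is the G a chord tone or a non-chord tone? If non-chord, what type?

Non-chord tone — a passing tone.

The harmony at that moment is F major triad (F, A, C); G is not a chord tone.
It is approached by step up from F and left by step up to A.
Step in, step out in the same direction — a passing tone.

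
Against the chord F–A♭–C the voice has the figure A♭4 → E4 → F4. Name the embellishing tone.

The harmony at that moment is F minor triad (F, A♭, C); E4 is not a chord tone.
It is approached by leap down from A♭4 and left by step up to F4.
Leap in, step out — an appoggiatura.

E4 is an appoggiatura.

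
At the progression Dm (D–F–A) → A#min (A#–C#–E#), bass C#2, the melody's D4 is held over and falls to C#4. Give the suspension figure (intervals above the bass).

9–8 suspension.

At the second chord the bass is C#2. The suspended D4 lies a ninth above the bass; after resolving down by step to C#4, the interval above the bass becomes an octave.
Suspension figures are named by those two intervals: 9–8.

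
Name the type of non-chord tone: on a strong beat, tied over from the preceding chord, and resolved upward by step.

Retardation.

Approach: by preparation — the pitch is first a chord tone, then held (tied or repeated) while the harmony changes under it. Departure: up by step. Metric position: strong.
A prepared dissonance that resolves upward by step — a retardation. (The same figure resolving downward would be a suspension.)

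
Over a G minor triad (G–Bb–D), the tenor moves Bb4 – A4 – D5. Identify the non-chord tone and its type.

A4 is an escape tone.

The harmony at that moment is G minor triad (G, Bb, D); A4 is not a chord tone.
It is approached by step down from Bb4 and left by leap up to D5.
Step in, leap out — an escape tone.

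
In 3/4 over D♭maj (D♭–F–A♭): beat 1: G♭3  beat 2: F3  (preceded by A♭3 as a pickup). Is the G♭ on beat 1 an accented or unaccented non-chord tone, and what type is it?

The harmony at that moment is D♭ major triad (D♭, F, A♭); G♭3 is not a chord tone.
It is approached by step down from A♭3 and left by step down to F3.
Step in, step out in the same direction — a passing tone.
It falls on the downbeat, so it is accented.

Accented passing tone.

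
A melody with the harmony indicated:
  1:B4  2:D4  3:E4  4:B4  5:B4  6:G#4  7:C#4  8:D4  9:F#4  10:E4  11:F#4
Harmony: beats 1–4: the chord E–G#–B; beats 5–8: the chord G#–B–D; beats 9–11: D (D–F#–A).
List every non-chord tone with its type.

D4 (beat 2) — appoggiatura; C#4 (beat 7) — appoggiatura; E4 (beat 10) — neighbor tone.

The harmony at that moment is E major triad (E, G#, B); D4 is not a chord tone.
It is approached by leap down from B4 and left by step up to E4.
Leap in, step out — an appoggiatura.
The harmony at that moment is G# diminished triad (G#, B, D); C#4 is not a chord tone.
It is approached by leap down from G#4 and left by step up to D4.
Leap in, step out — an appoggiatura.
The harmony at that moment is D major triad (D, F#, A); E4 is not a chord tone.
It is approached by step down from F#4 and left by step up to F#4.
Step away and step back to the same note — a neighbor tone (lower neighbor).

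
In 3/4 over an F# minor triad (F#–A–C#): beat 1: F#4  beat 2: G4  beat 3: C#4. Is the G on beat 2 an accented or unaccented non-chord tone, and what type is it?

Unaccented escape tone.

The harmony at that moment is F# minor triad (F#, A, C#); G4 is not a chord tone.
It is approached by step up from F#4 and left by leap down to C#4.
Step in, leap out — an escape tone.
It falls on a weak beat, so it is unaccented.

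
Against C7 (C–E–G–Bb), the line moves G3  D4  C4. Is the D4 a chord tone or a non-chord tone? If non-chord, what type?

The harmony at that moment is C dominant seventh chord (C, E, G, Bb); D4 is not a chord tone.
It is approached by leap up from G3 and left by step down to C4.
Leap in, step out — an appoggiatura.

Non-chord tone — an appoggiatura.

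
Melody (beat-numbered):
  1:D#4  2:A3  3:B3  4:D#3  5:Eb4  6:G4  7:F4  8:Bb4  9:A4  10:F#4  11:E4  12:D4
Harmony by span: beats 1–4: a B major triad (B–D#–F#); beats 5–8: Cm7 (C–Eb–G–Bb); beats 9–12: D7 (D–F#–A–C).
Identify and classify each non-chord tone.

The harmony at that moment is B major triad (B, D#, F#); A3 is not a chord tone.
It is approached by leap down from D#4 and left by step up to B3.
Leap in, step out — an appoggiatura.
The harmony at that moment is C minor seventh chord (C, Eb, G, Bb); F4 is not a chord tone.
It is approached by step down from G4 and left by leap up to Bb4.
Step in, leap out — an escape tone.
The harmony at that moment is D dominant seventh chord (D, F#, A, C); E4 is not a chord tone.
It is approached by step down from F#4 and left by step down to D4.
Step in, step out in the same direction — a passing tone.

A3 (beat 2) — appoggiatura; F4 (beat 7) — escape tone; E4 (beat 11) — passing tone.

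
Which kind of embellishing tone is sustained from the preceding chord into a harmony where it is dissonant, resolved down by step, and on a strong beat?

Suspension.

Approach: by preparation — the pitch is first a chord tone, then held (tied or repeated) while the harmony changes under it. Departure: down by step. Metric position: strong.
A prepared dissonance that resolves downward by step — a suspension. (The same figure resolving upward would be a retardation.)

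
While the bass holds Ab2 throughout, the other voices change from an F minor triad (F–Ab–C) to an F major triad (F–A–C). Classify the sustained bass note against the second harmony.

Pedal tone (pedal point).

The harmony at that moment is F major triad (F, A, C); Ab2 is not a chord tone.
It is held over (the same pitch as the preceding Ab2) and then sustained as the same pitch into the next harmony.
Sustained through a change of harmony — a pedal tone.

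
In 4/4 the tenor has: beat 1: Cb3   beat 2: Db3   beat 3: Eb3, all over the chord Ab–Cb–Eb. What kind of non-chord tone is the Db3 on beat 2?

The harmony at that moment is Ab minor triad (Ab, Cb, Eb); Db3 is not a chord tone.
It is approached by step up from Cb3 and left by step up to Eb3.
Step in, step out in the same direction — a passing tone.

Passing tone.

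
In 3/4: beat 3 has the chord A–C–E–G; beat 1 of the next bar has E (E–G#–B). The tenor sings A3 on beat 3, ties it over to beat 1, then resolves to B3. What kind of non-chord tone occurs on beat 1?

The harmony at that moment is E major triad (E, G#, B); A3 is not a chord tone.
It is held over (the same pitch as the preceding A3) and left by step up to B3.
Held over from the previous chord and resolving up by step — a retardation.

Retardation.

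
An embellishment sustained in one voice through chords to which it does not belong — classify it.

Approach: none. Departure: none — a single pitch is sustained while the chords change around it, passing through harmonies that do not contain it.
No melodic motion at all; the dissonance is created entirely by the moving harmonies against the stationary note — a pedal tone (pedal point).

Pedal tone.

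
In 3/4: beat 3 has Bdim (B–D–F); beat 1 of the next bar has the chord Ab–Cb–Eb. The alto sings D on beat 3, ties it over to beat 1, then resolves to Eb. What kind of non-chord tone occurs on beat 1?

The harmony at that moment is Ab minor triad (Ab, Cb, Eb); D is not a chord tone.
It is held over (the same pitch as the preceding D) and left by step up to Eb.
Held over from the previous chord and resolving up by step — a retardation.

Retardation.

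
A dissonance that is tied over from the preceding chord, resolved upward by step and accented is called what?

Retardation.

Approach: by preparation — the pitch is first a chord tone, then held (tied or repeated) while the harmony changes under it. Departure: up by step. Metric position: strong.
A prepared dissonance that resolves upward by step — a retardation. (The same figure resolving downward would be a suspension.)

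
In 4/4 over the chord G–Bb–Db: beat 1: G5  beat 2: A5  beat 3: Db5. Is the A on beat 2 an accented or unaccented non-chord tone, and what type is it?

Unaccented escape tone.

The harmony at that moment is G diminished triad (G, Bb, Db); A5 is not a chord tone.
It is approached by step up from G5 and left by leap down to Db5.
Step in, leap out — an escape tone.
It falls on a weak beat, so it is unaccented.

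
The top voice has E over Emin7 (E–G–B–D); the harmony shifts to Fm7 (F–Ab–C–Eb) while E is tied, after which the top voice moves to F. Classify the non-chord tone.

E is a retardation.

The harmony at that moment is F minor seventh chord (F, Ab, C, Eb); E is not a chord tone.
It is held over (the same pitch as the preceding E) and left by step up to F.
Held over from the previous chord and resolving up by step — a retardation.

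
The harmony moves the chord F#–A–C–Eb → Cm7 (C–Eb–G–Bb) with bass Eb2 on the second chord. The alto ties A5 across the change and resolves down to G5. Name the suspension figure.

4–3 suspension.

At the second chord the bass is Eb2. The suspended A5 lies a fourth above the bass; after resolving down by step to G5, the interval above the bass becomes a third.
Suspension figures are named by those two intervals: 4–3.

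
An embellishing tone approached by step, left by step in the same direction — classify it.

Passing tone.

Approach: by step. Departure: by step, continuing in the same direction.
Stepwise on both sides with no change of direction means the note fills in the space between two different chord tones — a passing tone. (Had it turned back to its starting note it would be a neighbor tone instead.)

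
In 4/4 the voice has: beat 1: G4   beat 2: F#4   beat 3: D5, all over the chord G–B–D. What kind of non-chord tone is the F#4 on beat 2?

The harmony at that moment is G major triad (G, B, D); F#4 is not a chord tone.
It is approached by step down from G4 and left by leap up to D5.
Step in, leap out, on a weak beat — an escape tone.

Escape tone.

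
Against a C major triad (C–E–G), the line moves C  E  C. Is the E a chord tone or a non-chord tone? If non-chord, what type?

Chord tone (the third of C major triad).

C major triad contains C, E, G; E is the third, so it is a chord tone.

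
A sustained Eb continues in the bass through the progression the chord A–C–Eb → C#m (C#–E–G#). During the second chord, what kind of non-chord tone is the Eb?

The harmony at that moment is C# minor triad (C#, E, G#); Eb is not a chord tone.
It is held over (the same pitch as the preceding Eb) and then sustained as the same pitch into the next harmony.
Sustained through a change of harmony — a pedal tone.

Pedal tone (pedal point).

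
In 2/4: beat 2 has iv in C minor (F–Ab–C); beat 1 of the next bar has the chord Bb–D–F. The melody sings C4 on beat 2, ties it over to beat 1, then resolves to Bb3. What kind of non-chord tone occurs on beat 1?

Suspension.

The harmony at that moment is Bb major triad (Bb, D, F); C4 is not a chord tone.
It is held over (the same pitch as the preceding C4) and left by step down to Bb3.
Held over from the previous chord and resolving down by step — a suspension.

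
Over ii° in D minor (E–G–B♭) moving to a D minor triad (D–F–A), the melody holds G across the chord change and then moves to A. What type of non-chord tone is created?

G is a retardation.

The harmony at that moment is D minor triad (D, F, A); G is not a chord tone.
It is held over (the same pitch as the preceding G) and left by step up to A.
Held over from the previous chord and resolving up by step — a retardation.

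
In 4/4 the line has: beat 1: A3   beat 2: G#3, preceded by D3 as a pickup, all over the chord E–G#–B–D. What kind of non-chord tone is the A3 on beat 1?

Appoggiatura.

The harmony at that moment is E dominant seventh chord (E, G#, B, D); A3 is not a chord tone.
It is approached by leap up from D3 and left by step down to G#3.
Leap in, step out, metrically accented — an appoggiatura.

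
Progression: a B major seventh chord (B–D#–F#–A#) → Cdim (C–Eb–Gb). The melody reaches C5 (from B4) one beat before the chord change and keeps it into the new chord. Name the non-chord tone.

The harmony at that moment is B major seventh chord (B, D#, F#, A#); C5 is not a chord tone.
It is approached by step up from B4 and then sustained as the same pitch into the next harmony.
Arriving early and becoming a chord tone when the harmony changes — an anticipation.

C5 is an anticipation.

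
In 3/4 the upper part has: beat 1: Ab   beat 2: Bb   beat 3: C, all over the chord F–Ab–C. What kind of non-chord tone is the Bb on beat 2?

Passing tone.

The harmony at that moment is F minor triad (F, Ab, C); Bb is not a chord tone.
It is approached by step up from Ab and left by step up to C.
Step in, step out in the same direction — a passing tone.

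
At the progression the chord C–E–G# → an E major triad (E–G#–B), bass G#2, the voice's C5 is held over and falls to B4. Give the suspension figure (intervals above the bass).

4–3 suspension.

At the second chord the bass is G#2. The suspended C5 lies a fourth above the bass; after resolving down by step to B4, the interval above the bass becomes a third.
Suspension figures are named by those two intervals: 4–3.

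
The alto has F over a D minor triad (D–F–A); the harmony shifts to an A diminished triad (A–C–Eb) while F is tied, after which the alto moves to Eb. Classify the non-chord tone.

F is a suspension.

The harmony at that moment is A diminished triad (A, C, Eb); F is not a chord tone.
It is held over (the same pitch as the preceding F) and left by step down to Eb.
Held over from the previous chord and resolving down by step — a suspension.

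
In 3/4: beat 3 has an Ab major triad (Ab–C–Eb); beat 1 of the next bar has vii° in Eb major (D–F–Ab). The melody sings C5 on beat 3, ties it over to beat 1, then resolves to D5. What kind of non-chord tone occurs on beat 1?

Retardation.

The harmony at that moment is D diminished triad (D, F, Ab); C5 is not a chord tone.
It is held over (the same pitch as the preceding C5) and left by step up to D5.
Held over from the previous chord and resolving up by step — a retardation.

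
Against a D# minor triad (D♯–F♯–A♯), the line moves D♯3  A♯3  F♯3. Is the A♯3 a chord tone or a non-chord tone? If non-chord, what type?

D# minor triad contains D♯, F♯, A♯; A♯ is the fifth, so it is a chord tone.

Chord tone (the fifth of D# minor triad).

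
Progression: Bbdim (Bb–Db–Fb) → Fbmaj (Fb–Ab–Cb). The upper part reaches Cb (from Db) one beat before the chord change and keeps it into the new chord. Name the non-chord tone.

The harmony at that moment is Bb diminished triad (Bb, Db, Fb); Cb is not a chord tone.
It is approached by step down from Db and then sustained as the same pitch into the next harmony.
Arriving early and becoming a chord tone when the harmony changes — an anticipation.

Cb is an anticipation.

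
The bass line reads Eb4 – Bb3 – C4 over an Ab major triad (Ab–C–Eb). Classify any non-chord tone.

Bb3 is an appoggiatura.

The harmony at that moment is Ab major triad (Ab, C, Eb); Bb3 is not a chord tone.
It is approached by leap down from Eb4 and left by step up to C4.
Leap in, step out — an appoggiatura.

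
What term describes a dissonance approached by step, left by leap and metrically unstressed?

Approach: by step. Departure: by leap. Metric position: weak.
Step in, leap out, from a weak position — an escape tone (échappée). (It is the mirror image of the appoggiatura, which leaps in and steps out on a strong beat.)

Escape tone.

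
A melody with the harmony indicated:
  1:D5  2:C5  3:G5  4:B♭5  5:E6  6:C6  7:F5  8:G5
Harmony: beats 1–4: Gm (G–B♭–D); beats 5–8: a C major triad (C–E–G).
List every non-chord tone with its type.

C5 (beat 2) — escape tone; F5 (beat 7) — appoggiatura.

The harmony at that moment is G minor triad (G, B♭, D); C5 is not a chord tone.
It is approached by step down from D5 and left by leap up to G5.
Step in, leap out — an escape tone.
The harmony at that moment is C major triad (C, E, G); F5 is not a chord tone.
It is approached by leap down from C6 and left by step up to G5.
Leap in, step out — an appoggiatura.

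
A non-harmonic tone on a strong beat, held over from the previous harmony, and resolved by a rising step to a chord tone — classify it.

Retardation.

Approach: by preparation — the pitch is first a chord tone, then held (tied or repeated) while the harmony changes under it. Departure: up by step. Metric position: strong.
A prepared dissonance that resolves upward by step — a retardation. (The same figure resolving downward would be a suspension.)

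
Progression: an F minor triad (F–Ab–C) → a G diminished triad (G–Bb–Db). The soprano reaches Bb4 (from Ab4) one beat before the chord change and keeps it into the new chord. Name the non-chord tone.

Bb4 is an anticipation.

The harmony at that moment is F minor triad (F, Ab, C); Bb4 is not a chord tone.
It is approached by step up from Ab4 and then sustained as the same pitch into the next harmony.
Arriving early and becoming a chord tone when the harmony changes — an anticipation.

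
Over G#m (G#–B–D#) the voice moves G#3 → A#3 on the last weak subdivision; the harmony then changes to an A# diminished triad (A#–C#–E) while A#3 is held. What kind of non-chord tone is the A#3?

The harmony at that moment is G# minor triad (G#, B, D#); A#3 is not a chord tone.
It is approached by step up from G#3 and then sustained as the same pitch into the next harmony.
Arriving early and becoming a chord tone when the harmony changes — an anticipation.

A#3 is an anticipation.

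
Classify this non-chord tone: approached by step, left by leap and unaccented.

Escape tone.

Approach: by step. Departure: by leap. Metric position: weak.
Step in, leap out, from a weak position — an escape tone (échappée). (It is the mirror image of the appoggiatura, which leaps in and steps out on a strong beat.)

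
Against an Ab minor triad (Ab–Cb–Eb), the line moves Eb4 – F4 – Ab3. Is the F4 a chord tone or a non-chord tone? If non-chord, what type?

Non-chord tone — an escape tone.

The harmony at that moment is Ab minor triad (Ab, Cb, Eb); F4 is not a chord tone.
It is approached by step up from Eb4 and left by leap down to Ab3.
Step in, leap out — an escape tone.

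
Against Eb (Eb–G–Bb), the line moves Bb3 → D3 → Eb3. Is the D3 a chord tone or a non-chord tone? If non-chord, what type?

The harmony at that moment is Eb major triad (Eb, G, Bb); D3 is not a chord tone.
It is approached by leap down from Bb3 and left by step up to Eb3.
Leap in, step out — an appoggiatura.

Non-chord tone — an appoggiatura.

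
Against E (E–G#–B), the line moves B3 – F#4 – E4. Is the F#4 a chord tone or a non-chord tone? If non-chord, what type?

The harmony at that moment is E major triad (E, G#, B); F#4 is not a chord tone.
It is approached by leap up from B3 and left by step down to E4.
Leap in, step out — an appoggiatura.

Non-chord tone — an appoggiatura.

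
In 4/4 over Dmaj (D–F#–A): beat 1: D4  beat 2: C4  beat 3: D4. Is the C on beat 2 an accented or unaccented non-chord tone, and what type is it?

The harmony at that moment is D major triad (D, F#, A); C4 is not a chord tone.
It is approached by step down from D4 and left by step up to D4.
Step away and step back to the same note — a neighbor tone (lower neighbor).
It falls on a weak beat, so it is unaccented.

Unaccented neighbor tone.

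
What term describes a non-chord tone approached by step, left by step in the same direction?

Passing tone.

Approach: by step. Departure: by step, continuing in the same direction.
Stepwise on both sides with no change of direction means the note fills in the space between two different chord tones — a passing tone. (Had it turned back to its starting note it would be a neighbor tone instead.)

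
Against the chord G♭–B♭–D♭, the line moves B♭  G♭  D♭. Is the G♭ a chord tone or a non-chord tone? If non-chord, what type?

Gb major triad contains G♭, B♭, D♭; G♭ is the root, so it is a chord tone.

Chord tone (the root of Gb major triad).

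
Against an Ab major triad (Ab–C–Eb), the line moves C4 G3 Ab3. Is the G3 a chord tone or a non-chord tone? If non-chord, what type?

Non-chord tone — an appoggiatura.

The harmony at that moment is Ab major triad (Ab, C, Eb); G3 is not a chord tone.
It is approached by leap down from C4 and left by step up to Ab3.
Leap in, step out — an appoggiatura.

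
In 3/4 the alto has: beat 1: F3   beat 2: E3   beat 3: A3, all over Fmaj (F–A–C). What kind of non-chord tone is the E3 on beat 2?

The harmony at that moment is F major triad (F, A, C); E3 is not a chord tone.
It is approached by step down from F3 and left by leap up to A3.
Step in, leap out, on a weak beat — an escape tone.

Escape tone.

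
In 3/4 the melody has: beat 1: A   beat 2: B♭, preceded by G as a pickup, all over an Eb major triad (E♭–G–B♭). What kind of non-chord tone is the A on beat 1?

Passing tone.

The harmony at that moment is E♭ major triad (E♭, G, B♭); A is not a chord tone.
It is approached by step up from G and left by step up to B♭.
Step in, step out in the same direction — a passing tone.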